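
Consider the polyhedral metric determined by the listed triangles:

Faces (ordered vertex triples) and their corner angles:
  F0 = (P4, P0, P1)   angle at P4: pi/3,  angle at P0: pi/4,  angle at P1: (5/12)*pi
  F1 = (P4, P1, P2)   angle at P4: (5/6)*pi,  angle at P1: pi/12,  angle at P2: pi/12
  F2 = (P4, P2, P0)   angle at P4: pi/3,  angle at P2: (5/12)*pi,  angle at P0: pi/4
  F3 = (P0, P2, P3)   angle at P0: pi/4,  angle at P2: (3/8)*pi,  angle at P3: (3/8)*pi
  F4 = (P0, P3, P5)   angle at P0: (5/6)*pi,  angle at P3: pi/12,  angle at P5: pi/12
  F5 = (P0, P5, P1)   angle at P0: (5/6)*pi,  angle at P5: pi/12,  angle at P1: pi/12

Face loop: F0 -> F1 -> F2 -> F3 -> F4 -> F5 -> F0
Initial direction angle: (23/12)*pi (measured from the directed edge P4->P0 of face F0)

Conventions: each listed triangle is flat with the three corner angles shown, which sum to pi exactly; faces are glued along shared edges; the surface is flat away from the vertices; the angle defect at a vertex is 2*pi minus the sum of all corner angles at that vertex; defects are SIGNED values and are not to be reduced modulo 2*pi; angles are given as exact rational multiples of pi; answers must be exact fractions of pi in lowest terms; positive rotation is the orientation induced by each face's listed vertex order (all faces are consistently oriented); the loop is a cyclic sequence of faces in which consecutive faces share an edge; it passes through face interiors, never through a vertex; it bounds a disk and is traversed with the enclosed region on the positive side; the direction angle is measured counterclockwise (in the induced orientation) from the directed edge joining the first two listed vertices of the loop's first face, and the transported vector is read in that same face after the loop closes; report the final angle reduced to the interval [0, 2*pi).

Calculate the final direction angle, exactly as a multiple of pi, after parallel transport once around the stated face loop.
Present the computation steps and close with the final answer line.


enclosed vertex P0: corner angles sum to (29/12)*pi, defect = 2*pi - (29/12)*pi = (-5/12)*pi
enclosed vertex P4: corner angles sum to (3/2)*pi, defect = 2*pi - (3/2)*pi = pi/2
final direction = starting direction + enclosed defect total, reduced mod 2*pi (induced orientation)
final angle = (23/12)*pi + pi/12 = 0 (mod 2*pi)

Answer: final direction angle = 0


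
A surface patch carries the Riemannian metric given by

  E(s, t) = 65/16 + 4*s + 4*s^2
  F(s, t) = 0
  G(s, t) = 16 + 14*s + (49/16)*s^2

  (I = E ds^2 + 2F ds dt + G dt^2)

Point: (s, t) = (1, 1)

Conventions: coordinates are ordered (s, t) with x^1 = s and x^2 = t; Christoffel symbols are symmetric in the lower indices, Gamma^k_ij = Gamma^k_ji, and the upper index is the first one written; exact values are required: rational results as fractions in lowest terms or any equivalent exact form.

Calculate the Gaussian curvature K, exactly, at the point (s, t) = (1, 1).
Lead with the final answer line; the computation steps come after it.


Answer: K = 10752/856727

E = 193/16, F = 0, G = 529/16, EG - F^2 = 102097/256 at the point
E_s = 12, E_t = 0, F_s = 0, F_t = 0, G_s = 161/8, G_t = 0
E_tt = 0, F_st = 0, G_ss = 49/8
By Brioschi, K is (det M1 - det M2) divided by (EG - F^2) squared.
M1 = [[-E_tt/2 + F_st - G_ss/2, E_s/2, F_s - E_t/2], [F_t - G_s/2, E, F], [G_t/2, F, G]] = [[-49/16, 6, 0], [-161/16, 193/16, 0], [0, 0, 529/16]]; det M1 = 3173471/4096
M2 = [[0, E_t/2, G_s/2], [E_t/2, E, F], [G_s/2, F, G]] = [[0, 0, 161/16], [0, 193/16, 0], [161/16, 0, 529/16]]; det M2 = -5002753/4096
det M1 - det M2 = 255507/128; K = 255507/128 / (102097/256)^2 = 10752/856727


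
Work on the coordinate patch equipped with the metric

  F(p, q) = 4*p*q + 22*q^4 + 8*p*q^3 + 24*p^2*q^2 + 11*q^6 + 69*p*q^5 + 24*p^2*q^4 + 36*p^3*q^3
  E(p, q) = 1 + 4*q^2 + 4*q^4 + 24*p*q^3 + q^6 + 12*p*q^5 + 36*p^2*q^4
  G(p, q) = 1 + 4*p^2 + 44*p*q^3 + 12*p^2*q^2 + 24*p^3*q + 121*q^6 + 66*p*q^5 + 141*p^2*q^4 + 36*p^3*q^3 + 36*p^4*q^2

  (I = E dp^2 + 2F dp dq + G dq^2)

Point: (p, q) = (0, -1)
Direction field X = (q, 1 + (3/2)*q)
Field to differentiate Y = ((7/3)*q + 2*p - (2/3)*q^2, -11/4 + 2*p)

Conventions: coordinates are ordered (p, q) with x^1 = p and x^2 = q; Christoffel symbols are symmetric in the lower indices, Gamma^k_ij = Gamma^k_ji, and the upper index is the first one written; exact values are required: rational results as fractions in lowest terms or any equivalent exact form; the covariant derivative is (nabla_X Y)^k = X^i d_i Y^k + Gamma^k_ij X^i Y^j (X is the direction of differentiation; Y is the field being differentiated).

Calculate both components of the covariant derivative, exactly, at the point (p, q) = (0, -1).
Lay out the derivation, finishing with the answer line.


E = 10, F = 33, G = 122 at the point
E_p = -36, E_q = -30, F_p = -81, F_q = -154, G_p = -110, G_q = -726
EG - F^2 = 131;  g^inv = (1/131) * [[122, -33], [-33, 10]]
first-kind symbols [ij,l] = (1/2)(d_i g_jl + d_j g_il - d_l g_ij): [pp,p] = E_p/2 = -18, [pp,q] = F_p - E_q/2 = -66, [pq,p] = E_q/2 = -15, [pq,q] = G_p/2 = -55, [qq,p] = F_q - G_p/2 = -99, [qq,q] = G_q/2 = -363
Gamma^p_ij = (G*[ij,p] - F*[ij,q])/(EG - F^2), Gamma^q_ij = (E*[ij,q] - F*[ij,p])/(EG - F^2)
Gamma_ppp = -18/131, Gamma_ppq = -15/131, Gamma_pqq = -99/131, Gamma_qpp = -66/131, Gamma_qpq = -55/131, Gamma_qqq = -363/131
X = (-1, -1/2), Y = (-3, -11/4) at the point

Answer: (nabla_X Y)^p = -18145/3144, (nabla_X Y)^q = -9543/1048


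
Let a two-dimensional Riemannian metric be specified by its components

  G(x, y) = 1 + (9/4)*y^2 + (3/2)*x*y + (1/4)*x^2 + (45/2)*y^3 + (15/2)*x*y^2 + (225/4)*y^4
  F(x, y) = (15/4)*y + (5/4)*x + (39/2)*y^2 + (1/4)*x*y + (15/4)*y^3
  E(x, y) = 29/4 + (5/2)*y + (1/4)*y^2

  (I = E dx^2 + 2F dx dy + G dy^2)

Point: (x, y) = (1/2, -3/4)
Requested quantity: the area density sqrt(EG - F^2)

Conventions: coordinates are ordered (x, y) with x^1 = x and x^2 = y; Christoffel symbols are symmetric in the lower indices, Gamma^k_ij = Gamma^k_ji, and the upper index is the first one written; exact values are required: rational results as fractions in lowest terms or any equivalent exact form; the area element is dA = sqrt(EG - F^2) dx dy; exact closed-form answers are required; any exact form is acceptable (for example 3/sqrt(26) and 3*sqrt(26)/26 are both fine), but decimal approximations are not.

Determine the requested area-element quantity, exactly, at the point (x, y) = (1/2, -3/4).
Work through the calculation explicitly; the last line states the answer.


E = 353/64, F = 1819/256, G = 12473/1024; EG - F^2 = 17097/1024

Answer: sqrt(EG - F^2) = sqrt(17097)/32


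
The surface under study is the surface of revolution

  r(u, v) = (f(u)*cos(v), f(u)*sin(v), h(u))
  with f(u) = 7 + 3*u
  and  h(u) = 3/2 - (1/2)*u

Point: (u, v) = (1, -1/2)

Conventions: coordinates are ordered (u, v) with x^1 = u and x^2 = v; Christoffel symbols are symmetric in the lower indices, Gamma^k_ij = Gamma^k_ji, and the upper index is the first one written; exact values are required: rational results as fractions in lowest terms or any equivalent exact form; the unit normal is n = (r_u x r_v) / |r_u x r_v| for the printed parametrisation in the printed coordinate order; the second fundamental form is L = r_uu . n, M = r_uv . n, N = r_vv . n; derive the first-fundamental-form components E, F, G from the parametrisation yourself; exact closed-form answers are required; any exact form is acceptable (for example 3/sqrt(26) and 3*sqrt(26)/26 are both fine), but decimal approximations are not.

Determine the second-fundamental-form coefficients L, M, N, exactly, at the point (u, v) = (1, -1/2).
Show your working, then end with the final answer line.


f = 10, f' = 3, f'' = 0, h' = -1/2, h'' = 0
E = 37/4, F = 0, G = 100; answer radicand W^2 = 37/4
unnormalised second-form numerators: l = 0, m = 0, n = -5; L = l/sqrt(37/4), and similarly M = m/sqrt(W^2), N = n/sqrt(W^2)

Answer: L = 0, M = 0, N = -10*sqrt(37)/37


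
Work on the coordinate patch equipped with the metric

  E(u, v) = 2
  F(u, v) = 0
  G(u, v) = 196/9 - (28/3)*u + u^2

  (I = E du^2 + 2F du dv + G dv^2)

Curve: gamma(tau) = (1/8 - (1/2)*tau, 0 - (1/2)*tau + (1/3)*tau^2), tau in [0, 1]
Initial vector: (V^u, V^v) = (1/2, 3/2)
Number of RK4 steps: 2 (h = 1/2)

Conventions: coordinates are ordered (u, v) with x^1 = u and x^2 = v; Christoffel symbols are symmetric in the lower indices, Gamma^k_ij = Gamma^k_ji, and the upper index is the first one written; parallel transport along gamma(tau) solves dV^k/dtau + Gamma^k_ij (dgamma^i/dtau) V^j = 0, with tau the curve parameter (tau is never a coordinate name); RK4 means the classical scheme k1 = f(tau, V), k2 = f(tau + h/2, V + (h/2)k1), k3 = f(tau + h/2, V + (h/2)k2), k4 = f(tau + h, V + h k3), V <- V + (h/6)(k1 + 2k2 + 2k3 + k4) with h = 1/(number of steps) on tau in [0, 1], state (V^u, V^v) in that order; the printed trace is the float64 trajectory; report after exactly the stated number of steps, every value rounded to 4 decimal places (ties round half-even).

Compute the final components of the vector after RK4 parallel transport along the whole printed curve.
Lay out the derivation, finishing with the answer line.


gamma'(tau) = (-1/2, -1/2 + (2/3)*tau); f(tau, V)^k = -Gamma^k_ij(gamma(tau)) gamma'^i(tau) V^j; h = 1/2; intermediate values shown to 6 dp
curve data and Christoffel symbols at the stage parameters:
  tau = 0.000000: gamma = (0.125000, 0.000000), gamma' = (-0.500000, -0.500000); Gamma_uuu = 0.000000, Gamma_uuv = 0.000000, Gamma_uvv = 2.270833, Gamma_vuu = 0.000000, Gamma_vuv = -0.220183, Gamma_vvv = 0.000000
  tau = 0.250000: gamma = (0.000000, -0.104167), gamma' = (-0.500000, -0.333333); Gamma_uuu = 0.000000, Gamma_uuv = 0.000000, Gamma_uvv = 2.333333, Gamma_vuu = 0.000000, Gamma_vuv = -0.214286, Gamma_vvv = 0.000000
  tau = 0.500000: gamma = (-0.125000, -0.166667), gamma' = (-0.500000, -0.166667); Gamma_uuu = 0.000000, Gamma_uuv = 0.000000, Gamma_uvv = 2.395833, Gamma_vuu = 0.000000, Gamma_vuv = -0.208696, Gamma_vvv = 0.000000
  tau = 0.750000: gamma = (-0.250000, -0.187500), gamma' = (-0.500000, 0.000000); Gamma_uuu = 0.000000, Gamma_uuv = 0.000000, Gamma_uvv = 2.458333, Gamma_vuu = 0.000000, Gamma_vuv = -0.203390, Gamma_vvv = 0.000000
  tau = 1.000000: gamma = (-0.375000, -0.166667), gamma' = (-0.500000, 0.166667); Gamma_uuu = 0.000000, Gamma_uuv = 0.000000, Gamma_uvv = 2.520833, Gamma_vuu = 0.000000, Gamma_vuv = -0.198347, Gamma_vvv = 0.000000
step 0: V^u = 0.5000, V^v = 1.5000
step 1: k1 = (1.703125, -0.220183), k2 = (1.123853, -0.220944), k3 = (1.123705, -0.210579), k4 = (0.556916, -0.182469); V <- V + (h/6)(k1 + 2k2 + 2k3 + k4): V^u = 1.0629, V^v = 1.3945
step 2: k1 = (0.556842, -0.182487), k2 = (0.000000, -0.137177), k3 = (0.000000, -0.138329), k4 = (-0.556836, -0.096303); V <- V + (h/6)(k1 + 2k2 + 2k3 + k4): V^u = 1.0629, V^v = 1.3254

Answer: V^u = 1.0629, V^v = 1.3254


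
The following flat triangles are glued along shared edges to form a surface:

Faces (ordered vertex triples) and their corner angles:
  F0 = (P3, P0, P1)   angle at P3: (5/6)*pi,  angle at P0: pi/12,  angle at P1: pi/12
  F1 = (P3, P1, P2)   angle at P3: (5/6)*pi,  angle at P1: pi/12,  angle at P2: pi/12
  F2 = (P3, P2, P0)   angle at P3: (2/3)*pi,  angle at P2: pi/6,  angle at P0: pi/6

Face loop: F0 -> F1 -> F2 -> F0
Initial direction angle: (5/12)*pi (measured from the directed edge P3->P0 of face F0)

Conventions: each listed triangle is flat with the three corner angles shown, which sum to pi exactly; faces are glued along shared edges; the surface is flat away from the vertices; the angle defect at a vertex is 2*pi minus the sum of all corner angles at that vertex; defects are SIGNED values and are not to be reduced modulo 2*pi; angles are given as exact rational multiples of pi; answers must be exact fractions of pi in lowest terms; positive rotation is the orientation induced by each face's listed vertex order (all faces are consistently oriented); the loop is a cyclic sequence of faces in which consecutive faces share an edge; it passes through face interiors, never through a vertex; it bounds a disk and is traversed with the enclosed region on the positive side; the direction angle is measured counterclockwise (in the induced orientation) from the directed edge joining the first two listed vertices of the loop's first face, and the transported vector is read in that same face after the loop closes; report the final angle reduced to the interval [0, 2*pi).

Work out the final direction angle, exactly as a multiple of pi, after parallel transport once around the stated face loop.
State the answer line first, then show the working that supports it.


Answer: final direction angle = pi/12

enclosed vertex P3: corner angles sum to (7/3)*pi, defect = 2*pi - (7/3)*pi = -pi/3
adding the enclosed defects to the starting angle (mod 2*pi, induced orientation) gives the holonomy
final angle = (5/12)*pi - pi/3 = pi/12 (mod 2*pi)


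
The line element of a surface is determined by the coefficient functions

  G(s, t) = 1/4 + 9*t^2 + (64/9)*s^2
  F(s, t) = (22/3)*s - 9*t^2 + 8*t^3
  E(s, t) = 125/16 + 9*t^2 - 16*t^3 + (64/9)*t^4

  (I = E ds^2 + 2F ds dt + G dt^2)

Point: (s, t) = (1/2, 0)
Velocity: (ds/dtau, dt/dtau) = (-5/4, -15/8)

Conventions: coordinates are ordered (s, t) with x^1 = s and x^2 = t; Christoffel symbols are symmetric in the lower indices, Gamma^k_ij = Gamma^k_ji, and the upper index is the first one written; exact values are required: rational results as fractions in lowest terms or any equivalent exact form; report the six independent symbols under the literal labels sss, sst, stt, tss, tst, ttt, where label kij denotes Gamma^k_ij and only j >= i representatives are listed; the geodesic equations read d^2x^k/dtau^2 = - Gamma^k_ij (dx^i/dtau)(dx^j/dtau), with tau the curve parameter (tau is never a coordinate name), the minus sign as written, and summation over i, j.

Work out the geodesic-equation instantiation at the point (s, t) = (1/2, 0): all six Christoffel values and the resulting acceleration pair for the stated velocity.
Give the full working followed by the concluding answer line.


E = 125/16, F = 11/3, G = 73/36 at the point
E_s = 0, E_t = 0, F_s = 22/3, F_t = 0, G_s = 64/9, G_t = 0
EG - F^2 = 1381/576;  g^inv = (576/1381) * [[73/36, -11/3], [-11/3, 125/16]]
first-kind symbols [ij,l] = (1/2)(d_i g_jl + d_j g_il - d_l g_ij): [ss,s] = E_s/2 = 0, [ss,t] = F_s - E_t/2 = 22/3, [st,s] = E_t/2 = 0, [st,t] = G_s/2 = 32/9, [tt,s] = F_t - G_s/2 = -32/9, [tt,t] = G_t/2 = 0
Gamma^s_ij = (G*[ij,s] - F*[ij,t])/(EG - F^2), Gamma^t_ij = (E*[ij,t] - F*[ij,s])/(EG - F^2)
Gamma_sss = -15488/1381, Gamma_sst = -22528/4143, Gamma_stt = -37376/12429, Gamma_tss = 33000/1381, Gamma_tst = 16000/1381, Gamma_ttt = 22528/4143
d^2s/dtau^2 = -(Gamma_sss*(-5/4)^2 + 2*Gamma_sst*(-5/4)*(-15/8) + Gamma_stt*(-15/8)^2) = 74000/1381
d^2t/dtau^2 = -(Gamma_tss*(-5/4)^2 + 2*Gamma_tst*(-5/4)*(-15/8) + Gamma_ttt*(-15/8)^2) = -305925/2762

Answer: Gamma_sss = -15488/1381, Gamma_sst = -22528/4143, Gamma_stt = -37376/12429, Gamma_tss = 33000/1381, Gamma_tst = 16000/1381, Gamma_ttt = 22528/4143; accelerations (d^2s/dtau^2, d^2t/dtau^2) = (74000/1381, -305925/2762)


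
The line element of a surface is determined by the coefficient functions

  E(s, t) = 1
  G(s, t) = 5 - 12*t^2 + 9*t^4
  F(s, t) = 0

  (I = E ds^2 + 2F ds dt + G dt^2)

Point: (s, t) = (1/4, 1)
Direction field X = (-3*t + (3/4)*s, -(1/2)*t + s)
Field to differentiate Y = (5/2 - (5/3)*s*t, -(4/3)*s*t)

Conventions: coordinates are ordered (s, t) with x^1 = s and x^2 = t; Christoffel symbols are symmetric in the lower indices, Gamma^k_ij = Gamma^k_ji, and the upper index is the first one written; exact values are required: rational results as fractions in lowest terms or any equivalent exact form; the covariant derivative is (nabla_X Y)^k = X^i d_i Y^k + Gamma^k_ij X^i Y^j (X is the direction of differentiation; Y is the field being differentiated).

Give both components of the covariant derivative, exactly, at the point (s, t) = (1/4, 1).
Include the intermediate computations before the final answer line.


E = 1, F = 0, G = 2 at the point
E_s = 0, E_t = 0, F_s = 0, F_t = 0, G_s = 0, G_t = 12
EG - F^2 = 2;  g^inv = (1/2) * [[2, 0], [0, 1]]
first-kind symbols [ij,l] = (1/2)(d_i g_jl + d_j g_il - d_l g_ij): [ss,s] = E_s/2 = 0, [ss,t] = F_s - E_t/2 = 0, [st,s] = E_t/2 = 0, [st,t] = G_s/2 = 0, [tt,s] = F_t - G_s/2 = 0, [tt,t] = G_t/2 = 6
Gamma^s_ij = (G*[ij,s] - F*[ij,t])/(EG - F^2), Gamma^t_ij = (E*[ij,t] - F*[ij,s])/(EG - F^2)
Gamma_sss = 0, Gamma_sst = 0, Gamma_stt = 0, Gamma_tss = 0, Gamma_tst = 0, Gamma_ttt = 3
X = (-45/16, -1/4), Y = (25/12, -1/3) at the point

Answer: (nabla_X Y)^s = 115/24, (nabla_X Y)^t = 49/12


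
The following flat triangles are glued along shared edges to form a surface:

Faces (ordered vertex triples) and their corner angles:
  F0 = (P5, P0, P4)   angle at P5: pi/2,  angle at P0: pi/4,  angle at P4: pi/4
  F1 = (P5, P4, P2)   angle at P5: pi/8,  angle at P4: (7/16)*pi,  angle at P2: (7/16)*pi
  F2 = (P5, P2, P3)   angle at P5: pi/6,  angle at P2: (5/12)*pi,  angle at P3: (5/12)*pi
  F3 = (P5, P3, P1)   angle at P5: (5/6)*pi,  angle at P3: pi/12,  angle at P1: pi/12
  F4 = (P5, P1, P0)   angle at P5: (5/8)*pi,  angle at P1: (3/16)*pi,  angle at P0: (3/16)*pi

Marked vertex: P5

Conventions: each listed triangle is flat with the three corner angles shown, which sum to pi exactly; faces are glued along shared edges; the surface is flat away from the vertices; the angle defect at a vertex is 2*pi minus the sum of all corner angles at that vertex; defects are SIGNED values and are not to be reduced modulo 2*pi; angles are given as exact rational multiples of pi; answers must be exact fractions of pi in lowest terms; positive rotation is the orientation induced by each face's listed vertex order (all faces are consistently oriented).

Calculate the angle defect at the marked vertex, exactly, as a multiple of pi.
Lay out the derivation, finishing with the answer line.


Sum of corner angles at P5: (9/4)*pi
defect = 2*pi - (9/4)*pi

Answer: defect(P5) = -pi/4


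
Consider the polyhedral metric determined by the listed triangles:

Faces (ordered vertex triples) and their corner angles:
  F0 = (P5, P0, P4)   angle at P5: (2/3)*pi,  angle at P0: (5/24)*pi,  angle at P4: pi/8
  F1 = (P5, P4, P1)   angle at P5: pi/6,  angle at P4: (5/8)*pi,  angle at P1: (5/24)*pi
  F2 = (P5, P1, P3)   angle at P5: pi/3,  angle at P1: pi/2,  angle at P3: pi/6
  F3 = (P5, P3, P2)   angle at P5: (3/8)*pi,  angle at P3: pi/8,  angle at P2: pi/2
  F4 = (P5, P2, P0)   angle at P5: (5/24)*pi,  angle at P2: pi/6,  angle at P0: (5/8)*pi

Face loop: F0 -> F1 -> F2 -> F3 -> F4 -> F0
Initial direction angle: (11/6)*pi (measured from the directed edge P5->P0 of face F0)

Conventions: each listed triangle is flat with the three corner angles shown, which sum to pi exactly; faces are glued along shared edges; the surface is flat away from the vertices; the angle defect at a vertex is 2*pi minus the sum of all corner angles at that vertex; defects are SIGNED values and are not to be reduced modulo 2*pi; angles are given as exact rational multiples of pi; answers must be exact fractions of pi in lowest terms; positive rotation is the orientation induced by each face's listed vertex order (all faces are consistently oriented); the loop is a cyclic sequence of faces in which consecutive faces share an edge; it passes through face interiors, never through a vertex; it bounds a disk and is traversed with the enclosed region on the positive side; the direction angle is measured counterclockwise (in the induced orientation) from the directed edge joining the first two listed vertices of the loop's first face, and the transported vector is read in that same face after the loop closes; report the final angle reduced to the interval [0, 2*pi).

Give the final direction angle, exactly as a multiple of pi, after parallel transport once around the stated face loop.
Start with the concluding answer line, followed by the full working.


Answer: final direction angle = pi/12

enclosed vertex P5: corner angles sum to (7/4)*pi, defect = 2*pi - (7/4)*pi = pi/4
the rotation equals the total enclosed defect, so the final angle is initial + defects (mod 2*pi)
final angle = (11/6)*pi + pi/4 = pi/12 (mod 2*pi)


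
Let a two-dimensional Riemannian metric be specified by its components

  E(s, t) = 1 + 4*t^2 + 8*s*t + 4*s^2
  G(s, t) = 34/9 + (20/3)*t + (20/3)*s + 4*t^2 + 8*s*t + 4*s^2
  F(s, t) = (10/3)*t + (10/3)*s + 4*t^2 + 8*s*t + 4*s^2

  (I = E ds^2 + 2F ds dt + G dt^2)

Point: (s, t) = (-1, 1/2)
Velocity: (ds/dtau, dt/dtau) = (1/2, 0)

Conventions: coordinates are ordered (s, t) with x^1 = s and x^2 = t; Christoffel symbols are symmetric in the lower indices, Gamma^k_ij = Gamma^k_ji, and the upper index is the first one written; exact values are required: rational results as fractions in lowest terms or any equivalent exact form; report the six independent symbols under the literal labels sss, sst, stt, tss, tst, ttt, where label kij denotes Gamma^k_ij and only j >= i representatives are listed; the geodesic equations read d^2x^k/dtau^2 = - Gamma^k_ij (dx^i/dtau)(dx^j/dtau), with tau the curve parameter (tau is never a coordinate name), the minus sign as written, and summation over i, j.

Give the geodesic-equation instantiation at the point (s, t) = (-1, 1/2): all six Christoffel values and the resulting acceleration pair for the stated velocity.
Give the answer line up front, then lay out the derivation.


Answer: Gamma_sss = -9/11, Gamma_sst = -9/11, Gamma_stt = -9/11, Gamma_tss = 6/11, Gamma_tst = 6/11, Gamma_ttt = 6/11; accelerations (d^2s/dtau^2, d^2t/dtau^2) = (9/44, -3/22)

E = 2, F = -2/3, G = 13/9 at the point
E_s = -4, E_t = -4, F_s = -2/3, F_t = -2/3, G_s = 8/3, G_t = 8/3
EG - F^2 = 22/9;  g^inv = (9/22) * [[13/9, 2/3], [2/3, 2]]
first-kind symbols [ij,l] = (1/2)(d_i g_jl + d_j g_il - d_l g_ij): [ss,s] = E_s/2 = -2, [ss,t] = F_s - E_t/2 = 4/3, [st,s] = E_t/2 = -2, [st,t] = G_s/2 = 4/3, [tt,s] = F_t - G_s/2 = -2, [tt,t] = G_t/2 = 4/3
Gamma^s_ij = (G*[ij,s] - F*[ij,t])/(EG - F^2), Gamma^t_ij = (E*[ij,t] - F*[ij,s])/(EG - F^2)
Gamma_sss = -9/11, Gamma_sst = -9/11, Gamma_stt = -9/11, Gamma_tss = 6/11, Gamma_tst = 6/11, Gamma_ttt = 6/11
d^2s/dtau^2 = -(Gamma_sss*(1/2)^2 + 2*Gamma_sst*(1/2)*(0) + Gamma_stt*(0)^2) = 9/44
d^2t/dtau^2 = -(Gamma_tss*(1/2)^2 + 2*Gamma_tst*(1/2)*(0) + Gamma_ttt*(0)^2) = -3/22


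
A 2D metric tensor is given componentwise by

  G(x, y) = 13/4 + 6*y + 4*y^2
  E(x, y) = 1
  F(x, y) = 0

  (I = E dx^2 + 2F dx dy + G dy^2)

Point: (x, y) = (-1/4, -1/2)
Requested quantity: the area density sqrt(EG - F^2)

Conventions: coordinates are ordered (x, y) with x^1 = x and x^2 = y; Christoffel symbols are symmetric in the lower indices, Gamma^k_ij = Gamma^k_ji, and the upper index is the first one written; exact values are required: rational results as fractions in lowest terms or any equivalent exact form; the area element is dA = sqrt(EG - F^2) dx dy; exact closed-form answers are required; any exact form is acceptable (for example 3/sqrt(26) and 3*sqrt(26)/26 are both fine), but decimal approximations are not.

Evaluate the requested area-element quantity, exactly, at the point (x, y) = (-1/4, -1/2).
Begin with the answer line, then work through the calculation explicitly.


Answer: sqrt(EG - F^2) = sqrt(5)/2

E = 1, F = 0, G = 5/4; EG - F^2 = 5/4


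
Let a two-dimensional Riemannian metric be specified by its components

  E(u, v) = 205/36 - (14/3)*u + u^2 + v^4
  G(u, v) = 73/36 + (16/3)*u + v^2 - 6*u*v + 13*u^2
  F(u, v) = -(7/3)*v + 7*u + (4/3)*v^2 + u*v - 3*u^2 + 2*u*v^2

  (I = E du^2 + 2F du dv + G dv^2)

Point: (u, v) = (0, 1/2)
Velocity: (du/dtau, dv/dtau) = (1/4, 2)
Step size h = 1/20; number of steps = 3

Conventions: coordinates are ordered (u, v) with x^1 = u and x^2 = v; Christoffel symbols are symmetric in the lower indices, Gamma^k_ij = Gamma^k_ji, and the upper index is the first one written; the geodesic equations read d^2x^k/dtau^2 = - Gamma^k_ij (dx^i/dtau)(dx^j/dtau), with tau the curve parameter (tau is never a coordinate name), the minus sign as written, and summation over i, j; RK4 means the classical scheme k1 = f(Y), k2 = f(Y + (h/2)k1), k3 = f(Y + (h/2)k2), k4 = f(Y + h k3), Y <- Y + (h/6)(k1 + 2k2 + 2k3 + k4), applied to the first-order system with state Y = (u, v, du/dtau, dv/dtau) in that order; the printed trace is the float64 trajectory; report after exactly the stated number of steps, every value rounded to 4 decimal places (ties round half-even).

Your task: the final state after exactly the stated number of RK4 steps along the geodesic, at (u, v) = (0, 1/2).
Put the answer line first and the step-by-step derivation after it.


Answer: u = 0.0477, v = 0.7848, du/dtau = 0.3585, dv/dtau = 1.7875

f(Y) = (du/dtau, dv/dtau, -Gamma^u_ij Y'^i Y'^j, -Gamma^v_ij Y'^i Y'^j) with the Gammas evaluated at the stage position; h = 0.050000; intermediate values shown to 6 dp
step 0: u = 0.0000, v = 0.5000, du/dtau = 0.2500, dv/dtau = 2.0000
step 1:
  k1: at (u, v) = (0.000000, 0.500000), (du/dtau, dv/dtau) = (0.250000, 2.000000); Gamma_uuu = 0.092081, Gamma_uuv = 0.124142, Gamma_uvv = -0.363851, Gamma_vuu = 3.436127, Gamma_vuv = 0.557613, Gamma_vvv = 0.086396; k1 = (0.250000, 2.000000, 1.325507, -1.117955)
  k2: at (u, v) = (0.006250, 0.550000), (du/dtau, dv/dtau) = (0.283138, 1.972051); Gamma_uuu = 0.078197, Gamma_uuv = 0.132005, Gamma_uvv = -0.321522, Gamma_vuu = 3.349523, Gamma_vuv = 0.515200, Gamma_vvv = 0.112934; k2 = (0.283138, 1.972051, 1.096712, -1.283057)
  k3: at (u, v) = (0.007078, 0.549301), (du/dtau, dv/dtau) = (0.277418, 1.967924); Gamma_uuu = 0.073276, Gamma_uuv = 0.131915, Gamma_uvv = -0.324202, Gamma_vuu = 3.343465, Gamma_vuv = 0.520005, Gamma_vvv = 0.111587; k3 = (0.277418, 1.967924, 1.105872, -1.257241)
  k4: at (u, v) = (0.013871, 0.598396), (du/dtau, dv/dtau) = (0.305294, 1.937138); Gamma_uuu = 0.051202, Gamma_uuv = 0.141908, Gamma_uvv = -0.283557, Gamma_vuu = 3.251334, Gamma_vuv = 0.483269, Gamma_vvv = 0.136282; k4 = (0.305294, 1.937138, 0.891429, -1.386043)
  Y <- Y + (h/6)(k1 + 2k2 + 2k3 + k4): u = 0.0140, v = 0.5985, du/dtau = 0.3052, dv/dtau = 1.9368
step 2:
  k1: at (u, v) = (0.013970, 0.598476), (du/dtau, dv/dtau) = (0.305184, 1.936795); Gamma_uuu = 0.050682, Gamma_uuv = 0.141931, Gamma_uvv = -0.283689, Gamma_vuu = 3.250539, Gamma_vuv = 0.483608, Gamma_vvv = 0.136220; k1 = (0.305184, 1.936795, 0.891664, -1.385434)
  k2: at (u, v) = (0.021600, 0.646896), (du/dtau, dv/dtau) = (0.327476, 1.902159); Gamma_uuu = 0.019745, Gamma_uuv = 0.154298, Gamma_uvv = -0.245390, Gamma_vuu = 3.151786, Gamma_vuv = 0.453168, Gamma_vvv = 0.158331; k2 = (0.327476, 1.902159, 0.693526, -1.475439)
  k3: at (u, v) = (0.022157, 0.646030), (du/dtau, dv/dtau) = (0.322522, 1.899909); Gamma_uuu = 0.016678, Gamma_uuv = 0.154085, Gamma_uvv = -0.247614, Gamma_vuu = 3.148925, Gamma_vuv = 0.456726, Gamma_vvv = 0.157122; k3 = (0.322522, 1.899909, 0.703231, -1.454438)
  k4: at (u, v) = (0.030096, 0.693471), (du/dtau, dv/dtau) = (0.340346, 1.864073); Gamma_uuu = -0.019044, Gamma_uuv = 0.168707, Gamma_uvv = -0.211017, Gamma_vuu = 3.049610, Gamma_vuv = 0.429943, Gamma_vvv = 0.176636; k4 = (0.340346, 1.864073, 0.521375, -1.512558)
  Y <- Y + (h/6)(k1 + 2k2 + 2k3 + k4): u = 0.0302, v = 0.6935, du/dtau = 0.3402, dv/dtau = 1.8638
step 3:
  k1: at (u, v) = (0.030183, 0.693517), (du/dtau, dv/dtau) = (0.340239, 1.863814); Gamma_uuu = -0.019479, Gamma_uuv = 0.168724, Gamma_uvv = -0.211152, Gamma_vuu = 3.049037, Gamma_vuv = 0.430249, Gamma_vvv = 0.176558; k1 = (0.340239, 1.863814, 0.521766, -1.511968)
  k2: at (u, v) = (0.038689, 0.740113), (du/dtau, dv/dtau) = (0.353283, 1.826015); Gamma_uuu = -0.060355, Gamma_uuv = 0.185623, Gamma_uvv = -0.176863, Gamma_vuu = 2.948390, Gamma_vuv = 0.407543, Gamma_vvv = 0.192982; k2 = (0.353283, 1.826015, 0.357762, -1.537262)
  k3: at (u, v) = (0.039015, 0.739168), (du/dtau, dv/dtau) = (0.349183, 1.825382); Gamma_uuu = -0.061930, Gamma_uuv = 0.185255, Gamma_uvv = -0.178613, Gamma_vuu = 2.947703, Gamma_vuv = 0.410016, Gamma_vvv = 0.192056; k3 = (0.349183, 1.825382, 0.366534, -1.522027)
  k4: at (u, v) = (0.047642, 0.784787), (du/dtau, dv/dtau) = (0.358565, 1.787712); Gamma_uuu = -0.104594, Gamma_uuv = 0.204168, Gamma_uvv = -0.145924, Gamma_vuu = 2.849724, Gamma_vuv = 0.389038, Gamma_vvv = 0.205766; k4 = (0.358565, 1.787712, 0.218059, -1.522753)
  Y <- Y + (h/6)(k1 + 2k2 + 2k3 + k4): u = 0.0477, v = 0.7848, du/dtau = 0.3585, dv/dtau = 1.7875


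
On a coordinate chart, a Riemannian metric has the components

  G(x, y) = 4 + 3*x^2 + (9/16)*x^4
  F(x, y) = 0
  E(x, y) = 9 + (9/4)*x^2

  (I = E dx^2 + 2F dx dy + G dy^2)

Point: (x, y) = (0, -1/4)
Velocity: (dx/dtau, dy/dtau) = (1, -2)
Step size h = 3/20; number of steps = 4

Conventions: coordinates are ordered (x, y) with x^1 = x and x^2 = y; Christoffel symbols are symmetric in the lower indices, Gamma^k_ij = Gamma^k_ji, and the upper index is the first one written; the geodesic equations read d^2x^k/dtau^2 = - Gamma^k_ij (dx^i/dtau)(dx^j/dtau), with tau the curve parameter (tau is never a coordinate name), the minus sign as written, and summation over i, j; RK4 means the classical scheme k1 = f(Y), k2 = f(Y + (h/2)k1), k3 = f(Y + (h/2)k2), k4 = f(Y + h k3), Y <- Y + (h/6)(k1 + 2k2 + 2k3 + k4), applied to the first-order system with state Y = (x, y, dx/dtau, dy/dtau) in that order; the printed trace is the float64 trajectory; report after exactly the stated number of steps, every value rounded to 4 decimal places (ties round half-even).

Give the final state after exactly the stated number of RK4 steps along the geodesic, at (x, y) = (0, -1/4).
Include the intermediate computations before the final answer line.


f(Y) = (dx/dtau, dy/dtau, -Gamma^x_ij Y'^i Y'^j, -Gamma^y_ij Y'^i Y'^j) with the Gammas evaluated at the stage position; h = 0.150000; intermediate values shown to 6 dp
step 0: x = 0.0000, y = -0.2500, dx/dtau = 1.0000, dy/dtau = -2.0000
step 1:
  k1: at (x, y) = (0.000000, -0.250000), (dx/dtau, dy/dtau) = (1.000000, -2.000000); Gamma_xxx = 0.000000, Gamma_xxy = 0.000000, Gamma_xyy = 0.000000, Gamma_yxx = 0.000000, Gamma_yxy = 0.000000, Gamma_yyy = 0.000000; k1 = (1.000000, -2.000000, 0.000000, 0.000000)
  k2: at (x, y) = (0.075000, -0.400000), (dx/dtau, dy/dtau) = (1.000000, -2.000000); Gamma_xxx = 0.018724, Gamma_xxy = 0.000000, Gamma_xyy = -0.025018, Gamma_yxx = 0.000000, Gamma_yxy = 0.056132, Gamma_yyy = 0.000000; k2 = (1.000000, -2.000000, 0.081347, 0.224526)
  k3: at (x, y) = (0.075000, -0.400000), (dx/dtau, dy/dtau) = (1.006101, -1.983161); Gamma_xxx = 0.018724, Gamma_xxy = 0.000000, Gamma_xyy = -0.025018, Gamma_yxx = 0.000000, Gamma_yxy = 0.056132, Gamma_yyy = 0.000000; k3 = (1.006101, -1.983161, 0.079439, 0.223994)
  k4: at (x, y) = (0.150915, -0.547474), (dx/dtau, dy/dtau) = (1.011916, -1.966401); Gamma_xxx = 0.037515, Gamma_xxy = 0.000000, Gamma_xyy = -0.050447, Gamma_yxx = 0.000000, Gamma_yxy = 0.112228, Gamma_yyy = 0.000000; k4 = (1.011916, -1.966401, 0.156652, 0.446629)
  Y <- Y + (h/6)(k1 + 2k2 + 2k3 + k4): x = 0.1506, y = -0.5483, dx/dtau = 1.0120, dy/dtau = -1.9664
step 2:
  k1: at (x, y) = (0.150603, -0.548318), (dx/dtau, dy/dtau) = (1.011956, -1.966408); Gamma_xxx = 0.037438, Gamma_xxy = 0.000000, Gamma_xyy = -0.050343, Gamma_yxx = 0.000000, Gamma_yxy = 0.112000, Gamma_yyy = 0.000000; k1 = (1.011956, -1.966408, 0.156323, 0.445740)
  k2: at (x, y) = (0.226500, -0.695799), (dx/dtau, dy/dtau) = (1.023680, -1.932978); Gamma_xxx = 0.055908, Gamma_xxy = 0.000000, Gamma_xyy = -0.075978, Gamma_yxx = 0.000000, Gamma_yxy = 0.166668, Gamma_yyy = 0.000000; k2 = (1.023680, -1.932978, 0.225297, 0.659590)
  k3: at (x, y) = (0.227379, -0.693291), (dx/dtau, dy/dtau) = (1.028853, -1.916939); Gamma_xxx = 0.056119, Gamma_xxy = 0.000000, Gamma_xyy = -0.076277, Gamma_yxx = 0.000000, Gamma_yxy = 0.167291, Gamma_yyy = 0.000000; k3 = (1.028853, -1.916939, 0.220886, 0.659878)
  k4: at (x, y) = (0.304931, -0.835859), (dx/dtau, dy/dtau) = (1.045088, -1.867427); Gamma_xxx = 0.074501, Gamma_xxy = 0.000000, Gamma_xyy = -0.102798, Gamma_yxx = 0.000000, Gamma_yxy = 0.220992, Gamma_yyy = 0.000000; k4 = (1.045088, -1.867427, 0.277116, 0.862589)
  Y <- Y + (h/6)(k1 + 2k2 + 2k3 + k4): x = 0.3047, y = -0.8367, dx/dtau = 1.0451, dy/dtau = -1.8677
step 3:
  k1: at (x, y) = (0.304656, -0.836660), (dx/dtau, dy/dtau) = (1.045101, -1.867727); Gamma_xxx = 0.074437, Gamma_xxy = 0.000000, Gamma_xyy = -0.102703, Gamma_yxx = 0.000000, Gamma_yxy = 0.220806, Gamma_yyy = 0.000000; k1 = (1.045101, -1.867727, 0.276968, 0.862012)
  k2: at (x, y) = (0.383038, -0.976739), (dx/dtau, dy/dtau) = (1.065873, -1.803076); Gamma_xxx = 0.092371, Gamma_xxy = 0.000000, Gamma_xyy = -0.129938, Gamma_yxx = 0.000000, Gamma_yxy = 0.272297, Gamma_yyy = 0.000000; k2 = (1.065873, -1.803076, 0.317498, 1.046628)
  k3: at (x, y) = (0.384596, -0.971890), (dx/dtau, dy/dtau) = (1.068913, -1.789229); Gamma_xxx = 0.092720, Gamma_xxy = 0.000000, Gamma_xyy = -0.130485, Gamma_yxx = 0.000000, Gamma_yxy = 0.273288, Gamma_yyy = 0.000000; k3 = (1.068913, -1.789229, 0.311786, 1.045345)
  k4: at (x, y) = (0.464993, -1.105044), (dx/dtau, dy/dtau) = (1.091869, -1.710925); Gamma_xxx = 0.110287, Gamma_xxy = 0.000000, Gamma_xyy = -0.158972, Gamma_yxx = 0.000000, Gamma_yxy = 0.322588, Gamma_yyy = 0.000000; k4 = (1.091869, -1.710925, 0.333871, 1.205258)
  Y <- Y + (h/6)(k1 + 2k2 + 2k3 + k4): x = 0.4648, y = -1.1057, dx/dtau = 1.0918, dy/dtau = -1.7114
step 4:
  k1: at (x, y) = (0.464819, -1.105741), (dx/dtau, dy/dtau) = (1.091836, -1.711446); Gamma_xxx = 0.110250, Gamma_xxy = 0.000000, Gamma_xyy = -0.158910, Gamma_yxx = 0.000000, Gamma_yxy = 0.322486, Gamma_yyy = 0.000000; k1 = (1.091836, -1.711446, 0.334025, 1.205207)
  k2: at (x, y) = (0.546707, -1.234100), (dx/dtau, dy/dtau) = (1.116888, -1.621056); Gamma_xxx = 0.127174, Gamma_xxy = 0.000000, Gamma_xyy = -0.188571, Gamma_yxx = 0.000000, Gamma_yxy = 0.368705, Gamma_yyy = 0.000000; k2 = (1.116888, -1.621056, 0.336889, 1.335107)
  k3: at (x, y) = (0.548586, -1.227320), (dx/dtau, dy/dtau) = (1.117103, -1.611313); Gamma_xxx = 0.127550, Gamma_xxy = 0.000000, Gamma_xyy = -0.189260, Gamma_yxx = 0.000000, Gamma_yxy = 0.369715, Gamma_yyy = 0.000000; k3 = (1.117103, -1.611313, 0.332208, 1.330976)
  k4: at (x, y) = (0.632385, -1.347438), (dx/dtau, dy/dtau) = (1.141667, -1.511800); Gamma_xxx = 0.143727, Gamma_xxy = 0.000000, Gamma_xyy = -0.220375, Gamma_yxx = 0.000000, Gamma_yxy = 0.412437, Gamma_yyy = 0.000000; k4 = (1.141667, -1.511800, 0.316340, 1.423709)
  Y <- Y + (h/6)(k1 + 2k2 + 2k3 + k4): x = 0.6324, y = -1.3479, dx/dtau = 1.1415, dy/dtau = -1.5124

Answer: x = 0.6324, y = -1.3479, dx/dtau = 1.1415, dy/dtau = -1.5124


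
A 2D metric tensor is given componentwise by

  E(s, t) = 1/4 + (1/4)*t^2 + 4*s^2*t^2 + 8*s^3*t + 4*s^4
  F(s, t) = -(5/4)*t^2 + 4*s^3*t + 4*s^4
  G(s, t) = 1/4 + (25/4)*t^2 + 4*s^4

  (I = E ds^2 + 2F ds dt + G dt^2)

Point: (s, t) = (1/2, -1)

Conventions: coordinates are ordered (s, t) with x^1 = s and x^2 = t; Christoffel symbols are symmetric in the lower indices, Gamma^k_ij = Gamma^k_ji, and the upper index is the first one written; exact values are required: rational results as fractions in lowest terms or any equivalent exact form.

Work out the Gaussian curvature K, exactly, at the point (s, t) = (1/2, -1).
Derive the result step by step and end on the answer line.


E = 3/4, F = -3/2, G = 27/4, EG - F^2 = 45/16 at the point
E_s = 0, E_t = -3/2, F_s = -1, F_t = 3, G_s = 2, G_t = -25/2
E_tt = 5/2, F_st = 3, G_ss = 12
By Brioschi, K is (det M1 - det M2) divided by (EG - F^2) squared.
M1 = [[-E_tt/2 + F_st - G_ss/2, E_s/2, F_s - E_t/2], [F_t - G_s/2, E, F], [G_t/2, F, G]] = [[-17/4, 0, -1/4], [2, 3/4, -3/2], [-25/4, -3/2, 27/4]]; det M1 = -99/8
M2 = [[0, E_t/2, G_s/2], [E_t/2, E, F], [G_s/2, F, G]] = [[0, -3/4, 1], [-3/4, 3/4, -3/2], [1, -3/2, 27/4]]; det M2 = -147/64
det M1 - det M2 = -645/64; K = -645/64 / (45/16)^2 = -172/135

Answer: K = -172/135


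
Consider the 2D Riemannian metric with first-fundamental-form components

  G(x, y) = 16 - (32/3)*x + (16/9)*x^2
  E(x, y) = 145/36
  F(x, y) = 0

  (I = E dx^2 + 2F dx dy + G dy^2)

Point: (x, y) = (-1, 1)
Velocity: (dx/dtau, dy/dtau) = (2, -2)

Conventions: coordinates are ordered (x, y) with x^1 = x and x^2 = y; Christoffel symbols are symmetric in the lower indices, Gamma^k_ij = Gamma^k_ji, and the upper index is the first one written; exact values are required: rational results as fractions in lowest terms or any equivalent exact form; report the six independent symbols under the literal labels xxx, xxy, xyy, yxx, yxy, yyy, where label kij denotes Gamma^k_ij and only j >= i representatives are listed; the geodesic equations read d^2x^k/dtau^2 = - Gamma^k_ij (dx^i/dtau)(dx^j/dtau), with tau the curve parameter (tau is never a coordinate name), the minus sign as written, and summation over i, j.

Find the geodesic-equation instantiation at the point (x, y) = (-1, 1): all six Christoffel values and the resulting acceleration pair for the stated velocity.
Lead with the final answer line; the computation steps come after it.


Answer: Gamma_xxx = 0, Gamma_xxy = 0, Gamma_xyy = 256/145, Gamma_yxx = 0, Gamma_yxy = -1/4, Gamma_yyy = 0; accelerations (d^2x/dtau^2, d^2y/dtau^2) = (-1024/145, -2)

E = 145/36, F = 0, G = 256/9 at the point
E_x = 0, E_y = 0, F_x = 0, F_y = 0, G_x = -128/9, G_y = 0
EG - F^2 = 9280/81;  g^inv = (81/9280) * [[256/9, 0], [0, 145/36]]
first-kind symbols [ij,l] = (1/2)(d_i g_jl + d_j g_il - d_l g_ij): [xx,x] = E_x/2 = 0, [xx,y] = F_x - E_y/2 = 0, [xy,x] = E_y/2 = 0, [xy,y] = G_x/2 = -64/9, [yy,x] = F_y - G_x/2 = 64/9, [yy,y] = G_y/2 = 0
Gamma^x_ij = (G*[ij,x] - F*[ij,y])/(EG - F^2), Gamma^y_ij = (E*[ij,y] - F*[ij,x])/(EG - F^2)
Gamma_xxx = 0, Gamma_xxy = 0, Gamma_xyy = 256/145, Gamma_yxx = 0, Gamma_yxy = -1/4, Gamma_yyy = 0
d^2x/dtau^2 = -(Gamma_xxx*(2)^2 + 2*Gamma_xxy*(2)*(-2) + Gamma_xyy*(-2)^2) = -1024/145
d^2y/dtau^2 = -(Gamma_yxx*(2)^2 + 2*Gamma_yxy*(2)*(-2) + Gamma_yyy*(-2)^2) = -2


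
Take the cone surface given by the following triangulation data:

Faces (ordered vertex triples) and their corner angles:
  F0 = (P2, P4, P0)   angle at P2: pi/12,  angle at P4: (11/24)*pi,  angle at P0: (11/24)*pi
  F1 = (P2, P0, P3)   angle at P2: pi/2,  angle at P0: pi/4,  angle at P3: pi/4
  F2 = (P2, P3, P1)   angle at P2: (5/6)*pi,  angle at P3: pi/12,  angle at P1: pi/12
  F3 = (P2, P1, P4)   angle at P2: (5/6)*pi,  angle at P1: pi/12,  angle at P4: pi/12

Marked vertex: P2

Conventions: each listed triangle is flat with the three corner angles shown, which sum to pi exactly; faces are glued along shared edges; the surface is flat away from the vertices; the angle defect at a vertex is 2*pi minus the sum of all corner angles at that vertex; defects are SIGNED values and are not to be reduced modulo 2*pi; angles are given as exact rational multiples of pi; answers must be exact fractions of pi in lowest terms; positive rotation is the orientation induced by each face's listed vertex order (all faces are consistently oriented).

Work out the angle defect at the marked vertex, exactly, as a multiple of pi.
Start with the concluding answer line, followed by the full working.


Answer: defect(P2) = -pi/4

Sum of corner angles at P2: (9/4)*pi
defect = 2*pi - (9/4)*pi


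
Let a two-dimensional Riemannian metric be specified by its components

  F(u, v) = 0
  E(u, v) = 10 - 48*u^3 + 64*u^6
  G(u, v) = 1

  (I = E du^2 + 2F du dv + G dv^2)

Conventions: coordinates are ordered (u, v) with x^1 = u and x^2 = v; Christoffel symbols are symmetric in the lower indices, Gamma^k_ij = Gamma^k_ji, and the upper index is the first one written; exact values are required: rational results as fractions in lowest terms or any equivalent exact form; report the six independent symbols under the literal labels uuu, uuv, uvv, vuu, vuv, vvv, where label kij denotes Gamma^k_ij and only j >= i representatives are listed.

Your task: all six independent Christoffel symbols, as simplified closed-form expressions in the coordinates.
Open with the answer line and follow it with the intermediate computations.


Answer: Gamma_uuu = (96*u^5 - 36*u^2)/(32*u^6 - 24*u^3 + 5), Gamma_uuv = 0, Gamma_uvv = 0, Gamma_vuu = 0, Gamma_vuv = 0, Gamma_vvv = 0

E = 10 - 48*u^3 + 64*u^6; F = 0; G = 1
Gamma^k_ij = (1/2) g^{kl} (d_i g_jl + d_j g_il - d_l g_ij), with g^inv = (1/(EG-F^2)) [[G, -F], [-F, E]]
first partials: E_u = -144*u^2 + 384*u^5, E_v = 0, F_u = 0, F_v = 0, G_u = 0, G_v = 0
D = EG - F^2 = 10 - 48*u^3 + 64*u^6
expanded: Gamma^u_uu = (G E_u - 2F F_u + F E_v)/(2D), Gamma^u_uv = (G E_v - F G_u)/(2D), Gamma^u_vv = (2G F_v - G G_u - F G_v)/(2D), Gamma^v_uu = (2E F_u - E E_v - F E_u)/(2D), Gamma^v_uv = (E G_u - F E_v)/(2D), Gamma^v_vv = (E G_v - 2F F_v + F G_u)/(2D); substitute and cancel common factors
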